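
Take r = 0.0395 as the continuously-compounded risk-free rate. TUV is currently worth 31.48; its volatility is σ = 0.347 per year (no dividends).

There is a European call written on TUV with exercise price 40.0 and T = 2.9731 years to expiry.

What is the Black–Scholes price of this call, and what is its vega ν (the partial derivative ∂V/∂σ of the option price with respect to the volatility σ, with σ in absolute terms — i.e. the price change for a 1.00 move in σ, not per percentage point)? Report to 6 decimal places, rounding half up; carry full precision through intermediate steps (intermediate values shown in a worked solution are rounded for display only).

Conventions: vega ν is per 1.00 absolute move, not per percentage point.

price = 5.998821
ν = 21.556854

σ√T = 0.347·√2.9731 = 0.598321
d₁ = (ln(S/K) + (r+σ²/2)T) / (σ√T) = (ln(31.48/40.0) + (0.0395+0.347²/2)·2.9731) / 0.598321 = (-0.239527 + 0.296431) / 0.598321 = 0.095107
d₂ = d₁ − σ√T = 0.095107 − 0.598321 = -0.503214
e^{−rT} = 0.889196
N(d₁) = 0.537885,  N(d₂) = 0.307407
Call price V = S·N(d₁) − K·e^{−rT}·N(d₂) = 16.932620 − 10.933800 = 5.998821
φ(d₁) = (1/√(2π))·e^{−d₁²/2} = 0.397142
ν = S·φ(d₁)·√T = 21.556854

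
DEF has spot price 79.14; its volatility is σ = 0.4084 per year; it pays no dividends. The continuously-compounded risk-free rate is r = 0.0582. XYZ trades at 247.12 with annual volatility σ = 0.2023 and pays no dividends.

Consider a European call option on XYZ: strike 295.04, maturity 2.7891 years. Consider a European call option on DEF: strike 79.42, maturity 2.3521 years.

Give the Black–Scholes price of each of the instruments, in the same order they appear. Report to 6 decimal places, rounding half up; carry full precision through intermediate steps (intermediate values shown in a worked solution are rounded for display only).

price(XYZ call K=295.04) = 31.575038
price(DEF call K=79.42) = 23.580259

[XYZ call K=295.04]
σ√T = 0.2023·√2.7891 = 0.337853
d₁ = (ln(S/K) + (r+σ²/2)T) / (σ√T) = (ln(247.12/295.04) + (0.0582+0.2023²/2)·2.7891) / 0.337853 = (-0.177237 + 0.219398) / 0.337853 = 0.124791
d₂ = d₁ − σ√T = 0.124791 − 0.337853 = -0.213062
e^{−rT} = 0.850164
N(d₁) = 0.549656,  N(d₂) = 0.415639
price = S·N(d₁) − K·e^{−rT}·N(d₂) = 135.830884 − 104.255846 = 31.575038
[DEF call K=79.42]
σ√T = 0.4084·√2.3521 = 0.626345
d₁ = (ln(S/K) + (r+σ²/2)T) / (σ√T) = (ln(79.14/79.42) + (0.0582+0.4084²/2)·2.3521) / 0.626345 = (-0.003532 + 0.333046) / 0.626345 = 0.526091
d₂ = d₁ − σ√T = 0.526091 − 0.626345 = -0.100254
e^{−rT} = 0.872064
N(d₁) = 0.700588,  N(d₂) = 0.460071
price = S·N(d₁) − K·e^{−rT}·N(d₂) = 55.444495 − 31.864236 = 23.580259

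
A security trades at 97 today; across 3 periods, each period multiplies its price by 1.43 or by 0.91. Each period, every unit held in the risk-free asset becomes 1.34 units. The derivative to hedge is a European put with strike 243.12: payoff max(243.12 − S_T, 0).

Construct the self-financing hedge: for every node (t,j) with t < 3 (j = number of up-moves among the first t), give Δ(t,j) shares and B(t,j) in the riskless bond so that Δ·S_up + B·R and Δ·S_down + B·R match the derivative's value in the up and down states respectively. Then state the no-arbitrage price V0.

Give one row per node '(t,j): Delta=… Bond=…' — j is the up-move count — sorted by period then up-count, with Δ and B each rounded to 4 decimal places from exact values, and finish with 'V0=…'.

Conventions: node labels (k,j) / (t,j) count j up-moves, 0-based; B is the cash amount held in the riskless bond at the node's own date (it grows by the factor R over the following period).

(0,0): Delta=-0.6940 Bond=80.8868
(1,0): Delta=-1.0000 Bond=135.3976
(1,1): Delta=-0.6533 Bond=102.7351
(2,0): Delta=-1.0000 Bond=181.4328
(2,1): Delta=-1.0000 Bond=181.4328
(2,2): Delta=-0.6071 Bond=128.5044
V0=13.5674

Risk-neutral probability p* = (R−d)/(u−d) = (1.34−0.91)/(1.43−0.91) = 0.8269.
Expiry values: V(3,0)=170.0236, V(3,1)=128.2542, V(3,2)=62.6167, V(3,3)=0.0000
Node (2,0) S=80.3257: V=(p*·128.2542+(1−p*)·170.0236)/1.34=101.1071; Δ=(128.2542−170.0236)/(114.8658−73.0964)=-1.0000; B=V−Δ·S=181.4328
Node (2,1) S=126.2261: V=(p*·62.6167+(1−p*)·128.2542)/1.34=55.2067; Δ=(62.6167−128.2542)/(180.5033−114.8658)=-1.0000; B=V−Δ·S=181.4328
Node (2,2) S=198.3553: V=(p*·0.0000+(1−p*)·62.6167)/1.34=8.0877; Δ=(0.0000−62.6167)/(283.6481−180.5033)=-0.6071; B=V−Δ·S=128.5044
Node (1,0) S=88.2700: V=(p*·55.2067+(1−p*)·101.1071)/1.34=47.1276; Δ=(55.2067−101.1071)/(126.2261−80.3257)=-1.0000; B=V−Δ·S=135.3976
Node (1,1) S=138.7100: V=(p*·8.0877+(1−p*)·55.2067)/1.34=12.1216; Δ=(8.0877−55.2067)/(198.3553−126.2261)=-0.6533; B=V−Δ·S=102.7351
Node (0,0) S=97.0000: V=(p*·12.1216+(1−p*)·47.1276)/1.34=13.5674; Δ=(12.1216−47.1276)/(138.7100−88.2700)=-0.6940; B=V−Δ·S=80.8868
Check: Δ(0,0)·S0 + B(0,0) = 13.5674 = V0.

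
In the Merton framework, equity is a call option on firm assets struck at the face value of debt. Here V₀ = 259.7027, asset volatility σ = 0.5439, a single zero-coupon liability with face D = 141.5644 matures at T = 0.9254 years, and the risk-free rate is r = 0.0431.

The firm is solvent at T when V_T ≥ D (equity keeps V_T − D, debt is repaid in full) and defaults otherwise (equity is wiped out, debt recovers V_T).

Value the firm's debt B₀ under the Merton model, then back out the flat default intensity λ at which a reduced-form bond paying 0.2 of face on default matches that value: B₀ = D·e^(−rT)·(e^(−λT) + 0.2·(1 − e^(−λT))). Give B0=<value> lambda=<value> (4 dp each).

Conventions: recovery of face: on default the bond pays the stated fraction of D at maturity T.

With assets at 259.7027 and a single debt payment of 141.5644 at 0.9254 years:
d₁ = [ln(V₀/D) + (r + σ²/2)T] / (σ√T)
   = [ln(259.7027/141.5644) + (0.0431 + 0.5·0.5439²)·0.9254] / (0.5439·√0.9254)
   = [0.606783 + 0.176764] / 0.523219 = 1.497549
d₂ = d₁ − σ√T = 1.497549 − 0.523219 = 0.974330
N(d₁) = 0.932875,  N(d₂) = 0.835054,  e^(−rT) = 0.960900
E₀ = V₀·N(d₁) − D·e^(−rT)·N(d₂)
   = 259.7027·0.932875 − 141.5644·0.960900·0.835054 = 128.678380
B₀ = V₀ − E₀ = 259.7027 − 128.678380 = 131.024320
e^(−λT) = (B₀·e^(rT)/D − 0.2)/(1 − 0.2) = (131.0243·1.040691/141.5644 − 0.2)/0.8 = 0.95400844
λ = −ln(0.95400844)/0.9254 = 0.050878

B0=131.0243 lambda=0.0509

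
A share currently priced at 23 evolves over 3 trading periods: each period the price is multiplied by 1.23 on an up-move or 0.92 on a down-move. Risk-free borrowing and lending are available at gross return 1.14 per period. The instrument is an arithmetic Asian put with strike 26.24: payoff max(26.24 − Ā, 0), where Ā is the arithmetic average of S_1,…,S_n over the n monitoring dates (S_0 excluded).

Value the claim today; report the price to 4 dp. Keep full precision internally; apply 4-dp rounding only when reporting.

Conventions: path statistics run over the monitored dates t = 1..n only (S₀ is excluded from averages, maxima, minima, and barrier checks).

price = 0.4098

Risk-neutral up-probability p* = (R−d)/(u−d) = (1.14−0.92)/(1.23−0.92) = 0.7097; the claim prices as the p*-weighted sum of path payoffs discounted by R^3.
Enumerate all 2^3 = 8 price paths (U = up ×1.23, D = down ×0.92); each path with k up-moves has probability p*^k·(1−p*)^(3−k).
DDD: Ā=19.5123, payoff=6.7277, prob=0.024470
UDD: Ā=26.0872, payoff=0.1528, prob=0.059817
DUD: Ā=23.7105, payoff=2.5295, prob=0.059817
UUD: Ā=31.6999, payoff=0.0000, prob=0.146219
DDU: Ā=21.5240, payoff=4.7160, prob=0.059817
UDU: Ā=28.7766, payoff=0.0000, prob=0.146219
DUU: Ā=26.3999, payoff=0.0000, prob=0.146219
UUU: Ā=35.2955, payoff=0.0000, prob=0.357423
Price = Σ prob·payoff / R^3 = 0.607178 / 1.481544 = 0.4098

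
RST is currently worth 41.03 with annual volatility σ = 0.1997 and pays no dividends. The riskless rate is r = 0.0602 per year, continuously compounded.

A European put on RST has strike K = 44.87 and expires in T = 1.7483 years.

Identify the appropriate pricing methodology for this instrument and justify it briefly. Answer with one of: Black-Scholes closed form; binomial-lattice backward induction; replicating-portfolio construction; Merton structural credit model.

Key observation: with RST following a GBM at constant σ and r, the European put struck at 44.87 prices in closed form — nothing here needs a stepwise model or a balance sheet.

framework: Black-Scholes closed form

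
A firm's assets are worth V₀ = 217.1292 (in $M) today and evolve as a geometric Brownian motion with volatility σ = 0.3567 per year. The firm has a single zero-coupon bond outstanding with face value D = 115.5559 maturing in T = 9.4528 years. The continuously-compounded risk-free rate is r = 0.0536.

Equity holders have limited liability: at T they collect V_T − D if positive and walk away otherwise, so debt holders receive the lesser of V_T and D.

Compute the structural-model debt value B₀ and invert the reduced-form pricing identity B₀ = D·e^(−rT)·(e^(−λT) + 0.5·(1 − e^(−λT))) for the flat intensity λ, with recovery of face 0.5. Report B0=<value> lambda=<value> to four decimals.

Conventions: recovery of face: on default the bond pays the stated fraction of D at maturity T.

B0=60.1180 lambda=0.0337

Apply the equity-as-call identities (strike 115.5559, horizon 9.4528 years):
d₁ = [ln(V₀/D) + (r + σ²/2)T] / (σ√T)
   = [ln(217.1292/115.5559) + (0.0536 + 0.5·0.3567²)·9.4528] / (0.3567·√9.4528)
   = [0.630738 + 1.108033] / 1.096689 = 1.585474
d₂ = d₁ − σ√T = 1.585474 − 1.096689 = 0.488785
N(d₁) = 0.943571,  N(d₂) = 0.687503,  e^(−rT) = 0.602499
E₀ = V₀·N(d₁) − D·e^(−rT)·N(d₂)
   = 217.1292·0.943571 − 115.5559·0.602499·0.687503 = 157.011220
B₀ = V₀ − E₀ = 217.1292 − 157.011220 = 60.117980
e^(−λT) = (B₀·e^(rT)/D − 0.5)/(1 − 0.5) = (60.1180·1.659755/115.5559 − 0.5)/0.5 = 0.72697645
λ = −ln(0.72697645)/9.4528 = 0.033732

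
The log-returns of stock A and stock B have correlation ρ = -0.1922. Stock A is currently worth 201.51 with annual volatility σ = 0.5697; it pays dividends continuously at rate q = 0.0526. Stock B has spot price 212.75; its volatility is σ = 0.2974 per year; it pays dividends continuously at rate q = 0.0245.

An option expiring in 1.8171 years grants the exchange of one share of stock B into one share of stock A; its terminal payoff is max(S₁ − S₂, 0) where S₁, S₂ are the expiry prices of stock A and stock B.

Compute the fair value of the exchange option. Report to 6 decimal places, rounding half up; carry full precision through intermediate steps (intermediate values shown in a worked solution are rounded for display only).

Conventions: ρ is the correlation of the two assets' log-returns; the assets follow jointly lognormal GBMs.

σ_eff = √(σ₁² + σ₂² − 2ρσ₁σ₂) = √(0.5697² + 0.2974² − 2·-0.1922·0.5697·0.2974) = 0.691472
d₁ = (ln(S₁/S₂) + (q₂ − q₁ + σ_eff²/2)T) / (σ_eff√T) = (ln(201.51/212.75) + (0.0245 − 0.0526 + 0.239067)·1.8171) / 0.932103 = 0.353039
d₂ = d₁ − σ_eff√T = 0.353039 − 0.932103 = -0.579064
N(d₁) = 0.637970,  N(d₂) = 0.281273
V = S₁·e^{−q₁T}·N(d₁) − S₂·e^{−q₂T}·N(d₂) = 116.838911 − 57.235211 = 59.603701
Key observation: the rate r is irrelevant here: denominating values in stock B turns the exchange into a ratio option on S₁/S₂, and discounting at r drops out.

exchange price = 59.603701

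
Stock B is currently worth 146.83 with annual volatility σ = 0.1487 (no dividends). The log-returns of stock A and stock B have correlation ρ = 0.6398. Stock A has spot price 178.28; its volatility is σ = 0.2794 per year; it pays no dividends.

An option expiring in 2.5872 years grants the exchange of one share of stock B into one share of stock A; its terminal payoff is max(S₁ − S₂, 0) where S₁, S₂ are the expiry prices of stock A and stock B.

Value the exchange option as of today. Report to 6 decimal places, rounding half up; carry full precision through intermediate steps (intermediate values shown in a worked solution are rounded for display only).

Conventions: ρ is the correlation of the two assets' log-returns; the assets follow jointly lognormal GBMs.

σ_eff = √(σ₁² + σ₂² − 2ρσ₁σ₂) = √(0.2794² + 0.1487² − 2·0.6398·0.2794·0.1487) = 0.216824
d₁ = (ln(S₁/S₂) + (q₂ − q₁ + σ_eff²/2)T) / (σ_eff√T) = (ln(178.28/146.83) + (0.0 − 0.0 + 0.023506)·2.5872) / 0.348757 = 0.730869
d₂ = d₁ − σ_eff√T = 0.730869 − 0.348757 = 0.382112
N(d₁) = 0.767570,  N(d₂) = 0.648811
V = S₁·e^{−q₁T}·N(d₁) − S₂·e^{−q₂T}·N(d₂) = 136.842439 − 95.264880 = 41.577559
Key observation: pricing in stock B-units makes this a unit-strike call on the ratio S₁/S₂ — the risk-free rate cancels and cannot affect the value.

exchange price = 41.577559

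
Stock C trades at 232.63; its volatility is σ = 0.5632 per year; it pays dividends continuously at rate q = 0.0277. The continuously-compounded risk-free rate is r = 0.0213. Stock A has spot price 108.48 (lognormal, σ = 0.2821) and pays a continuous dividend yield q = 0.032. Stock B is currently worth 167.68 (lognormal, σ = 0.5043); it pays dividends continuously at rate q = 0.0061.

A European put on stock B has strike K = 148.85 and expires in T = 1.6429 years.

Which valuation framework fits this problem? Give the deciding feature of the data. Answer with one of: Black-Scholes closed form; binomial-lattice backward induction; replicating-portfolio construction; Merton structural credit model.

framework: Black-Scholes closed form

Key observation: the strike-148.85 put on stock B is European-exercise on a continuously-modelled lognormal underlying, so its value is a single closed-form evaluation.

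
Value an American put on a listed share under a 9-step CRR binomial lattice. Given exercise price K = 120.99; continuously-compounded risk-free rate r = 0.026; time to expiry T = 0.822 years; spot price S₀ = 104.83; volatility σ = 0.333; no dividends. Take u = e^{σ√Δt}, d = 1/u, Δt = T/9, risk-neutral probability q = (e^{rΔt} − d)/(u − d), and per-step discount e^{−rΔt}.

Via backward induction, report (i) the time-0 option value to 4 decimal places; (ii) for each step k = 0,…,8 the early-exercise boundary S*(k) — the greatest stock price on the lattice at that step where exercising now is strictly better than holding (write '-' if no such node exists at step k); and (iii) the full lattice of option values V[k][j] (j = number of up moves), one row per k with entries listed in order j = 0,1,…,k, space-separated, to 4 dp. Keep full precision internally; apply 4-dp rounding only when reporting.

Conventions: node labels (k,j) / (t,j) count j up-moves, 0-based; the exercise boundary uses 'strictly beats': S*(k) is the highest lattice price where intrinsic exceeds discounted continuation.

Δt=0.09133  u=1.10588  d=0.90426  q=0.48665  discount=0.99763
step 9 (expiry): payoffs max(K−S,0) = 78.6131 69.1647 57.6097 43.4784 26.1963 5.0611 0.0000 0.0000 0.0000 0.0000
step 8: (k=8,j=0): S=46.8636, K−S=74.1264, hold=73.8394 ⇒ V=74.1264 exercise | (k=8,j=1): S=57.3124, K−S=63.6776, hold=63.3907 ⇒ V=63.6776 exercise | (k=8,j=2): S=70.0908, K−S=50.8992, hold=50.6123 ⇒ V=50.8992 exercise | (k=8,j=3): S=85.7182, K−S=35.2718, hold=34.9848 ⇒ V=35.2718 exercise | (k=8,j=4): S=104.8300, K−S=16.1600, hold=15.8730 ⇒ V=16.1600 exercise | (k=8,j=5): S=128.2029, K−S=0.0000, hold=2.5919 ⇒ V=2.5919 continue | (k=8,j=6): S=156.7871, K−S=0.0000, hold=0.0000 ⇒ V=0.0000 continue | (k=8,j=7): S=191.7445, K−S=0.0000, hold=0.0000 ⇒ V=0.0000 continue | (k=8,j=8): S=234.4959, K−S=0.0000, hold=0.0000 ⇒ V=0.0000 continue  boundary S*=104.8300
step 7: (k=7,j=0): S=51.8253, K−S=69.1647, hold=68.8777 ⇒ V=69.1647 exercise | (k=7,j=1): S=63.3803, K−S=57.6097, hold=57.3227 ⇒ V=57.6097 exercise | (k=7,j=2): S=77.5116, K−S=43.4784, hold=43.1914 ⇒ V=43.4784 exercise | (k=7,j=3): S=94.7937, K−S=26.1963, hold=25.9094 ⇒ V=26.1963 exercise | (k=7,j=4): S=115.9289, K−S=5.0611, hold=9.5344 ⇒ V=9.5344 continue | (k=7,j=5): S=141.7765, K−S=0.0000, hold=1.3274 ⇒ V=1.3274 continue | (k=7,j=6): S=173.3871, K−S=0.0000, hold=0.0000 ⇒ V=0.0000 continue | (k=7,j=7): S=212.0455, K−S=0.0000, hold=0.0000 ⇒ V=0.0000 continue  boundary S*=94.7937
step 6: (k=6,j=0): S=57.3124, K−S=63.6776, hold=63.3907 ⇒ V=63.6776 exercise | (k=6,j=1): S=70.0908, K−S=50.8992, hold=50.6123 ⇒ V=50.8992 exercise | (k=6,j=2): S=85.7182, K−S=35.2718, hold=34.9848 ⇒ V=35.2718 exercise | (k=6,j=3): S=104.8300, K−S=16.1600, hold=18.0448 ⇒ V=18.0448 continue | (k=6,j=4): S=128.2029, K−S=0.0000, hold=5.5273 ⇒ V=5.5273 continue | (k=6,j=5): S=156.7871, K−S=0.0000, hold=0.6798 ⇒ V=0.6798 continue | (k=6,j=6): S=191.7445, K−S=0.0000, hold=0.0000 ⇒ V=0.0000 continue  boundary S*=85.7182
step 5: (k=5,j=0): S=63.3803, K−S=57.6097, hold=57.3227 ⇒ V=57.6097 exercise | (k=5,j=1): S=77.5116, K−S=43.4784, hold=43.1914 ⇒ V=43.4784 exercise | (k=5,j=2): S=94.7937, K−S=26.1963, hold=26.8244 ⇒ V=26.8244 continue | (k=5,j=3): S=115.9289, K−S=5.0611, hold=11.9247 ⇒ V=11.9247 continue | (k=5,j=4): S=141.7765, K−S=0.0000, hold=3.1607 ⇒ V=3.1607 continue | (k=5,j=5): S=173.3871, K−S=0.0000, hold=0.3481 ⇒ V=0.3481 continue  boundary S*=77.5116
step 4: (k=4,j=0): S=70.0908, K−S=50.8992, hold=50.6123 ⇒ V=50.8992 exercise | (k=4,j=1): S=85.7182, K−S=35.2718, hold=35.2898 ⇒ V=35.2898 continue | (k=4,j=2): S=104.8300, K−S=16.1600, hold=19.5270 ⇒ V=19.5270 continue | (k=4,j=3): S=128.2029, K−S=0.0000, hold=7.6415 ⇒ V=7.6415 continue | (k=4,j=4): S=156.7871, K−S=0.0000, hold=1.7877 ⇒ V=1.7877 continue  boundary S*=70.0908
step 3: (k=3,j=0): S=77.5116, K−S=43.4784, hold=43.2001 ⇒ V=43.4784 exercise | (k=3,j=1): S=94.7937, K−S=26.1963, hold=27.5532 ⇒ V=27.5532 continue | (k=3,j=2): S=115.9289, K−S=5.0611, hold=13.7103 ⇒ V=13.7103 continue | (k=3,j=3): S=141.7765, K−S=0.0000, hold=4.7814 ⇒ V=4.7814 continue  boundary S*=77.5116
step 2: (k=2,j=0): S=85.7182, K−S=35.2718, hold=35.6436 ⇒ V=35.6436 continue | (k=2,j=1): S=104.8300, K−S=16.1600, hold=20.7671 ⇒ V=20.7671 continue | (k=2,j=2): S=128.2029, K−S=0.0000, hold=9.3428 ⇒ V=9.3428 continue  boundary S*=-
step 1: (k=1,j=0): S=94.7937, K−S=26.1963, hold=28.3365 ⇒ V=28.3365 continue | (k=1,j=1): S=115.9289, K−S=5.0611, hold=15.1714 ⇒ V=15.1714 continue  boundary S*=-
step 0: (k=0,j=0): S=104.8300, K−S=16.1600, hold=21.8776 ⇒ V=21.8776 continue  boundary S*=-

price = 21.8776
boundary = - - - 77.5116 70.0908 77.5116 85.7182 94.7937 104.8300
tree:
21.8776
28.3365 15.1714
35.6436 20.7671 9.3428
43.4784 27.5532 13.7103 4.7814
50.8992 35.2898 19.5270 7.6415 1.7877
57.6097 43.4784 26.8244 11.9247 3.1607 0.3481
63.6776 50.8992 35.2718 18.0448 5.5273 0.6798 0.0000
69.1647 57.6097 43.4784 26.1963 9.5344 1.3274 0.0000 0.0000
74.1264 63.6776 50.8992 35.2718 16.1600 2.5919 0.0000 0.0000 0.0000
78.6131 69.1647 57.6097 43.4784 26.1963 5.0611 0.0000 0.0000 0.0000 0.0000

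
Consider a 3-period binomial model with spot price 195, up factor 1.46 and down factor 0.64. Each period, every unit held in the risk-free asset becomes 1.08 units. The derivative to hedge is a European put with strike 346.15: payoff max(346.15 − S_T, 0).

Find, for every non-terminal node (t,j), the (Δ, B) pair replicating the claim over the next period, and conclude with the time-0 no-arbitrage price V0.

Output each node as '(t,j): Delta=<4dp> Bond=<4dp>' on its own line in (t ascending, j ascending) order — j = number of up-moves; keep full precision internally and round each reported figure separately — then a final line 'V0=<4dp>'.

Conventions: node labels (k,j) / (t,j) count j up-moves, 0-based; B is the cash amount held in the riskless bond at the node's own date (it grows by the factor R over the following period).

(0,0): Delta=-0.5975 Bond=228.2756
(1,0): Delta=-1.0000 Bond=296.7678
(1,1): Delta=-0.4451 Bond=203.1570
(2,0): Delta=-1.0000 Bond=320.5093
(2,1): Delta=-1.0000 Bond=320.5093
(2,2): Delta=-0.2351 Bond=132.0962
V0=111.7603

Since d<R<u, set p* = (R−d)/(u−d) = 0.5366; price each node as the discounted p*-expectation of its children.
Terminal payoffs: V(3,0)=295.0319, V(3,1)=229.5369, V(3,2)=80.1263, V(3,3)=0.0000
  t=2,j=0: stock 79.8720 → up 116.6131 (V=229.5369), down 51.1181 (V=295.0319). Price 240.6373; hedge Δ=-1.0000, bond B=320.5093.
  t=2,j=1: stock 182.2080 → up 266.0237 (V=80.1263), down 116.6131 (V=229.5369). Price 138.3013; hedge Δ=-1.0000, bond B=320.5093.
  t=2,j=2: stock 415.6620 → up 606.8665 (V=0.0000), down 266.0237 (V=80.1263). Price 34.3812; hedge Δ=-0.2351, bond B=132.0962.
  t=1,j=0: stock 124.8000 → up 182.2080 (V=138.3013), down 79.8720 (V=240.6373). Price 171.9678; hedge Δ=-1.0000, bond B=296.7678.
  t=1,j=1: stock 284.7000 → up 415.6620 (V=34.3812), down 182.2080 (V=138.3013). Price 76.4253; hedge Δ=-0.4451, bond B=203.1570.
  t=0,j=0: stock 195.0000 → up 284.7000 (V=76.4253), down 124.8000 (V=171.9678). Price 111.7603; hedge Δ=-0.5975, bond B=228.2756.
Sanity check at the root: Δ(0,0)·S0 + B(0,0) reproduces V0 = 111.7603.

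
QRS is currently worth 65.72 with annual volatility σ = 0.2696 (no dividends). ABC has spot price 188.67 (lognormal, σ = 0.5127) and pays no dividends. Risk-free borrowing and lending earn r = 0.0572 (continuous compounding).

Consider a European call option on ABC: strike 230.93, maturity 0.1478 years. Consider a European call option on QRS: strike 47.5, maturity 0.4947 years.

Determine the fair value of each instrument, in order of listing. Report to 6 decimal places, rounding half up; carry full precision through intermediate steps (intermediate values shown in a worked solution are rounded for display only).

price(ABC call K=230.93) = 3.517702
price(QRS call K=47.5) = 19.672383

[ABC call K=230.93]
σ√T = 0.5127·√0.1478 = 0.197106
d₁ = (ln(S/K) + (r+σ²/2)T) / (σ√T) = (ln(188.67/230.93) + (0.0572+0.5127²/2)·0.1478) / 0.197106 = (-0.202115 + 0.027880) / 0.197106 = -0.883967
d₂ = d₁ − σ√T = -0.883967 − 0.197106 = -1.081074
e^{−rT} = 0.991581
N(d₁) = 0.188357,  N(d₂) = 0.139832
price = S·N(d₁) − K·e^{−rT}·N(d₂) = 35.537294 − 32.019592 = 3.517702
[QRS call K=47.5]
σ√T = 0.2696·√0.4947 = 0.189623
d₁ = (ln(S/K) + (r+σ²/2)T) / (σ√T) = (ln(65.72/47.5) + (0.0572+0.2696²/2)·0.4947) / 0.189623 = (0.324674 + 0.046275) / 0.189623 = 1.956245
d₂ = d₁ − σ√T = 1.956245 − 0.189623 = 1.766622
e^{−rT} = 0.972100
N(d₁) = 0.974782,  N(d₂) = 0.961354
price = S·N(d₁) − K·e^{−rT}·N(d₂) = 64.062662 − 44.390279 = 19.672383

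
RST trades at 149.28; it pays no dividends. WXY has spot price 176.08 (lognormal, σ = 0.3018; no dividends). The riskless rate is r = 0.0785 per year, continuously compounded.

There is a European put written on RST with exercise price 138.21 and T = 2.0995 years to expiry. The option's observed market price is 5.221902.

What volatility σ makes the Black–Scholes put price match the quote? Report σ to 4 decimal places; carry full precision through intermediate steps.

sigma = 0.2167

At σ = 0.2167 the Black–Scholes value reproduces the quote:
σ√T = 0.2167·√2.0995 = 0.313991
d₁ = (ln(S/K) + (r+σ²/2)T) / (σ√T) = (ln(149.28/138.21) + (0.0785+0.2167²/2)·2.0995) / 0.313991 = (0.077049 + 0.214106) / 0.313991 = 0.927274
d₂ = d₁ − σ√T = 0.927274 − 0.313991 = 0.613283
e^{−rT} = 0.848054
N(−d₁) = 0.176892,  N(−d₂) = 0.269845
V = K·e^{−rT}·N(−d₂) − S·N(−d₁) = 31.628379 − 26.406477 = 5.221902 (the observed quote) — the price is monotone increasing in volatility, hence this σ is the only solution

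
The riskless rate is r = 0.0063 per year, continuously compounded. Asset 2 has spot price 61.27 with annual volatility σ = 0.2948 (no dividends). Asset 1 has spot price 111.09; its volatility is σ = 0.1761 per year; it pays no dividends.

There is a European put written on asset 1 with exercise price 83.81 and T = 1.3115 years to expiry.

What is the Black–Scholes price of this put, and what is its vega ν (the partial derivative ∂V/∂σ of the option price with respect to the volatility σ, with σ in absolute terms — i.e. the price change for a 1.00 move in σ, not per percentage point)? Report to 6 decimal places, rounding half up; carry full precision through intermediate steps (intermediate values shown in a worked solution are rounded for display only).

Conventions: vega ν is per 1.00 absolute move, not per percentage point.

σ√T = 0.1761·√1.3115 = 0.201671
d₁ = (ln(S/K) + (r+σ²/2)T) / (σ√T) = (ln(111.09/83.81) + (0.0063+0.1761²/2)·1.3115) / 0.201671 = (0.281788 + 0.028598) / 0.201671 = 1.539073
d₂ = d₁ − σ√T = 1.539073 − 0.201671 = 1.337402
e^{−rT} = 0.991772
N(−d₁) = 0.061893,  N(−d₂) = 0.090546
Put price V = K·e^{−rT}·N(−d₂) − S·N(−d₁) = 7.526197 − 6.875722 = 0.650475
φ(d₁) = (1/√(2π))·e^{−d₁²/2} = 0.122052
ν = S·φ(d₁)·√T = 15.527541

price = 0.650475
ν = 15.527541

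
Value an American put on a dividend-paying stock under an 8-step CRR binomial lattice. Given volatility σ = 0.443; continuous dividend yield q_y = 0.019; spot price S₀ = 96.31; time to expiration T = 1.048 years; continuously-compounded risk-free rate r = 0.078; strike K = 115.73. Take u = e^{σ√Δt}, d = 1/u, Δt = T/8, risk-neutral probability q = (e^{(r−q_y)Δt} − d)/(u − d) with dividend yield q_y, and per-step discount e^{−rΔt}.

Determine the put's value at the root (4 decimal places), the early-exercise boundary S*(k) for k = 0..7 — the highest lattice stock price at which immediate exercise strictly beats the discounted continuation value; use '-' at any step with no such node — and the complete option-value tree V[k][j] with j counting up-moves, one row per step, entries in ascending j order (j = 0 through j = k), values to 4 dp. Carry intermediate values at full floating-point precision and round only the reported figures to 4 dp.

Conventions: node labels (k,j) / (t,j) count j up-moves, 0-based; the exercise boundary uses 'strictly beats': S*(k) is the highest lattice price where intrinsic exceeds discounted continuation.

params: Δt=0.13100 u=1.17391 d=0.85185 q=0.48409 e^(-rΔt)=0.98983
t_8 payoffs: 89.0248 78.9285 65.0153 45.8420 19.4200 0.0000 0.0000 0.0000 0.0000
t_7: node(7,0) S=31.3495 payoff=84.3805 vs cont=83.2819 → 84.3805 [stop]  node(7,1) S=43.2016 payoff=72.5284 vs cont=71.4593 → 72.5284 [stop]  node(7,2) S=59.5344 payoff=56.1956 vs cont=55.1671 → 56.1956 [stop]  node(7,3) S=82.0421 payoff=33.6879 vs cont=32.7153 → 33.6879 [stop]  node(7,4) S=113.0592 payoff=2.6708 vs cont=9.9171 → 9.9171 [wait]  node(7,5) S=155.8025 payoff=0.0000 vs cont=0.0000 → 0.0000 [wait]  node(7,6) S=214.7055 payoff=0.0000 vs cont=0.0000 → 0.0000 [wait]  node(7,7) S=295.8775 payoff=0.0000 vs cont=0.0000 → 0.0000 [wait]  ⇒ S*(7)=82.0421
t_6: node(6,0) S=36.8015 payoff=78.9285 vs cont=77.8435 → 78.9285 [stop]  node(6,1) S=50.7147 payoff=65.0153 vs cont=63.9649 → 65.0153 [stop]  node(6,2) S=69.8880 payoff=45.8420 vs cont=44.8392 → 45.8420 [stop]  node(6,3) S=96.3100 payoff=19.4200 vs cont=21.9551 → 21.9551 [wait]  node(6,4) S=132.7211 payoff=0.0000 vs cont=5.0643 → 5.0643 [wait]  node(6,5) S=182.8980 payoff=0.0000 vs cont=0.0000 → 0.0000 [wait]  node(6,6) S=252.0447 payoff=0.0000 vs cont=0.0000 → 0.0000 [wait]  ⇒ S*(6)=69.8880
t_5: node(5,0) S=43.2016 payoff=72.5284 vs cont=71.4593 → 72.5284 [stop]  node(5,1) S=59.5344 payoff=56.1956 vs cont=55.1671 → 56.1956 [stop]  node(5,2) S=82.0421 payoff=33.6879 vs cont=33.9300 → 33.9300 [wait]  node(5,3) S=113.0592 payoff=2.6708 vs cont=13.6383 → 13.6383 [wait]  node(5,4) S=155.8025 payoff=0.0000 vs cont=2.5861 → 2.5861 [wait]  node(5,5) S=214.7055 payoff=0.0000 vs cont=0.0000 → 0.0000 [wait]  ⇒ S*(5)=59.5344
t_4: node(4,0) S=50.7147 payoff=65.0153 vs cont=63.9649 → 65.0153 [stop]  node(4,1) S=69.8880 payoff=45.8420 vs cont=44.9553 → 45.8420 [stop]  node(4,2) S=96.3100 payoff=19.4200 vs cont=23.8619 → 23.8619 [wait]  node(4,3) S=132.7211 payoff=0.0000 vs cont=8.2038 → 8.2038 [wait]  node(4,4) S=182.8980 payoff=0.0000 vs cont=1.3206 → 1.3206 [wait]  ⇒ S*(4)=69.8880
t_3: node(3,0) S=59.5344 payoff=56.1956 vs cont=55.1671 → 56.1956 [stop]  node(3,1) S=82.0421 payoff=33.6879 vs cont=34.8437 → 34.8437 [wait]  node(3,2) S=113.0592 payoff=2.6708 vs cont=16.1164 → 16.1164 [wait]  node(3,3) S=155.8025 payoff=0.0000 vs cont=4.8222 → 4.8222 [wait]  ⇒ S*(3)=59.5344
t_2: node(2,0) S=69.8880 payoff=45.8420 vs cont=45.3931 → 45.8420 [stop]  node(2,1) S=96.3100 payoff=19.4200 vs cont=25.5159 → 25.5159 [wait]  node(2,2) S=132.7211 payoff=0.0000 vs cont=10.5407 → 10.5407 [wait]  ⇒ S*(2)=69.8880
t_1: node(1,0) S=82.0421 payoff=33.6879 vs cont=35.6363 → 35.6363 [wait]  node(1,1) S=113.0592 payoff=2.6708 vs cont=18.0808 → 18.0808 [wait]  ⇒ S*(1)=-
t_0: node(0,0) S=96.3100 payoff=19.4200 vs cont=26.8619 → 26.8619 [wait]  ⇒ S*(0)=-

price = 26.8619
boundary = - - 69.8880 59.5344 69.8880 59.5344 69.8880 82.0421
tree:
26.8619
35.6363 18.0808
45.8420 25.5159 10.5407
56.1956 34.8437 16.1164 4.8222
65.0153 45.8420 23.8619 8.2038 1.3206
72.5284 56.1956 33.9300 13.6383 2.5861 0.0000
78.9285 65.0153 45.8420 21.9551 5.0643 0.0000 0.0000
84.3805 72.5284 56.1956 33.6879 9.9171 0.0000 0.0000 0.0000
89.0248 78.9285 65.0153 45.8420 19.4200 0.0000 0.0000 0.0000 0.0000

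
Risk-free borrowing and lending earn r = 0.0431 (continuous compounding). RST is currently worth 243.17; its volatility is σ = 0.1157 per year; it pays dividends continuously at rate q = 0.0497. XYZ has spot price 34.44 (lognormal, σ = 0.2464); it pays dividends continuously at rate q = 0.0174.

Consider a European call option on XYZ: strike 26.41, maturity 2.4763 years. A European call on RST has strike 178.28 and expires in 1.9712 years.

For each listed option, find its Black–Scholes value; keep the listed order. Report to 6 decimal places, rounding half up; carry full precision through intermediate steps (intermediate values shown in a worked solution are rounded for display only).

[XYZ call K=26.41]
σ√T = 0.2464·√2.4763 = 0.387742
d₁ = (ln(S/K) + (r−q+σ²/2)T) / (σ√T) = (ln(34.44/26.41) + (0.0431−0.0174+0.2464²/2)·2.4763) / 0.387742 = (0.265476 + 0.138813) / 0.387742 = 1.042676
d₂ = d₁ − σ√T = 1.042676 − 0.387742 = 0.654934
e^{−rT} = 0.898770
e^{−qT} = 0.957827
N(d₁) = 0.851451,  N(d₂) = 0.743745
price = S·e^{−qT}·N(d₁) − K·e^{−rT}·N(d₂) = 28.087296 − 17.653904 = 10.433392
[RST call K=178.28]
σ√T = 0.1157·√1.9712 = 0.162442
d₁ = (ln(S/K) + (r−q+σ²/2)T) / (σ√T) = (ln(243.17/178.28) + (0.0431−0.0497+0.1157²/2)·1.9712) / 0.162442 = (0.310405 + 0.000184) / 0.162442 = 1.911999
d₂ = d₁ − σ√T = 1.911999 − 0.162442 = 1.749557
e^{−rT} = 0.918550
e^{−qT} = 0.906677
N(d₁) = 0.972062,  N(d₂) = 0.959903
price = S·e^{−qT}·N(d₁) − K·e^{−rT}·N(d₂) = 214.317016 − 157.192817 = 57.124200

price(XYZ call K=26.41) = 10.433392
price(RST call K=178.28) = 57.124200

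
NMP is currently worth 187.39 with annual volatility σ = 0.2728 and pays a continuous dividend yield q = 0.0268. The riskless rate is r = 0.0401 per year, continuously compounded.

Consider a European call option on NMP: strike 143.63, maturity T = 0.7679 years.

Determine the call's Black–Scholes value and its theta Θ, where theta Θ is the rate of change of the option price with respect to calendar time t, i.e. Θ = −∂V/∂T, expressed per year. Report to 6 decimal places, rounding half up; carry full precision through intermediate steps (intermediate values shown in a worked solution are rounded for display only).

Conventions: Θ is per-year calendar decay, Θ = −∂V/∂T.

σ√T = 0.2728·√0.7679 = 0.239054
d₁ = (ln(S/K) + (r−q+σ²/2)T) / (σ√T) = (ln(187.39/143.63) + (0.0401−0.0268+0.2728²/2)·0.7679) / 0.239054 = (0.265951 + 0.038787) / 0.239054 = 1.274764
d₂ = d₁ − σ√T = 1.274764 − 0.239054 = 1.035710
e^{−rT} = 0.969676
e^{−qT} = 0.979631
N(d₁) = 0.898804,  N(d₂) = 0.849831
Call price V = S·e^{−qT}·N(d₁) − K·e^{−rT}·N(d₂) = 164.996070 − 118.359941 = 46.636128
φ(d₁) = (1/√(2π))·e^{−d₁²/2} = 0.177027
Θ = −S·e^{−qT}·φ(d₁)·σ/(2√T) + q·S·e^{−qT}·N(d₁) − r·K·e^{−rT}·N(d₂) = −5.058378 + 4.421895 − 4.746234 = -5.382717

price = 46.636128
Θ = -5.382717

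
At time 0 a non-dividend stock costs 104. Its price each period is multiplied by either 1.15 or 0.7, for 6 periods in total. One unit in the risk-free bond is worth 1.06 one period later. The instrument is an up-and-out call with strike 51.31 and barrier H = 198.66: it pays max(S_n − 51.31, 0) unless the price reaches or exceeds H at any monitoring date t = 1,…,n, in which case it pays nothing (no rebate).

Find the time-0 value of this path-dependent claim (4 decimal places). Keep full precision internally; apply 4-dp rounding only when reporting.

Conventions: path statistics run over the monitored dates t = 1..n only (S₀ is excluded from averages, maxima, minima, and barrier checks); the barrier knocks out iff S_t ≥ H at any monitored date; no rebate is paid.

price = 28.6943

Risk-neutral up-probability p* = (R−d)/(u−d) = (1.06−0.7)/(1.15−0.7) = 0.8000; the claim prices as the p*-weighted sum of path payoffs discounted by R^6.
Enumerate all 2^6 = 64 price paths (U = up ×1.15, D = down ×0.7); each path with k up-moves has probability p*^k·(1−p*)^(6−k).
DDDDDD: M=72.8000, payoff=0.0000, prob=0.000064
UDDDDD: M=119.6000, payoff=0.0000, prob=0.000256
DUDDDD: M=83.7200, payoff=0.0000, prob=0.000256
UUDDDD: M=137.5400, payoff=0.0000, prob=0.001024
DDUDDD: M=72.8000, payoff=0.0000, prob=0.000256
UDUDDD: M=119.6000, payoff=0.0000, prob=0.001024
DUUDDD: M=96.2780, payoff=0.0000, prob=0.001024
UUUDDD: M=158.1710, payoff=2.9427, prob=0.004096
DDDUDD: M=72.8000, payoff=0.0000, prob=0.000256
UDDUDD: M=119.6000, payoff=0.0000, prob=0.001024
DUDUDD: M=83.7200, payoff=0.0000, prob=0.001024
UUDUDD: M=137.5400, payoff=2.9427, prob=0.004096
DDUUDD: M=72.8000, payoff=0.0000, prob=0.001024
UDUUDD: M=119.6000, payoff=2.9427, prob=0.004096
DUUUDD: M=110.7197, payoff=2.9427, prob=0.004096
UUUUDD: M=181.8966, payoff=37.8194, prob=0.016384
DDDDUD: M=72.8000, payoff=0.0000, prob=0.000256
UDDDUD: M=119.6000, payoff=0.0000, prob=0.001024
DUDDUD: M=83.7200, payoff=0.0000, prob=0.001024
UUDDUD: M=137.5400, payoff=2.9427, prob=0.004096
DDUDUD: M=72.8000, payoff=0.0000, prob=0.001024
UDUDUD: M=119.6000, payoff=2.9427, prob=0.004096
DUUDUD: M=96.2780, payoff=2.9427, prob=0.004096
UUUDUD: M=158.1710, payoff=37.8194, prob=0.016384
DDDUUD: M=72.8000, payoff=0.0000, prob=0.001024
UDDUUD: M=119.6000, payoff=2.9427, prob=0.004096
DUDUUD: M=83.7200, payoff=2.9427, prob=0.004096
UUDUUD: M=137.5400, payoff=37.8194, prob=0.016384
DDUUUD: M=77.5038, payoff=2.9427, prob=0.004096
UDUUUD: M=127.3277, payoff=37.8194, prob=0.016384
DUUUUD: M=127.3277, payoff=37.8194, prob=0.016384
UUUUUD: M=209.1811, payoff=0.0000, prob=0.065536
DDDDDU: M=72.8000, payoff=0.0000, prob=0.000256
UDDDDU: M=119.6000, payoff=0.0000, prob=0.001024
DUDDDU: M=83.7200, payoff=0.0000, prob=0.001024
UUDDDU: M=137.5400, payoff=2.9427, prob=0.004096
DDUDDU: M=72.8000, payoff=0.0000, prob=0.001024
UDUDDU: M=119.6000, payoff=2.9427, prob=0.004096
DUUDDU: M=96.2780, payoff=2.9427, prob=0.004096
UUUDDU: M=158.1710, payoff=37.8194, prob=0.016384
DDDUDU: M=72.8000, payoff=0.0000, prob=0.001024
UDDUDU: M=119.6000, payoff=2.9427, prob=0.004096
DUDUDU: M=83.7200, payoff=2.9427, prob=0.004096
UUDUDU: M=137.5400, payoff=37.8194, prob=0.016384
DDUUDU: M=72.8000, payoff=2.9427, prob=0.004096
UDUUDU: M=119.6000, payoff=37.8194, prob=0.016384
DUUUDU: M=110.7197, payoff=37.8194, prob=0.016384
UUUUDU: M=181.8966, payoff=95.1168, prob=0.065536
DDDDUU: M=72.8000, payoff=0.0000, prob=0.001024
UDDDUU: M=119.6000, payoff=2.9427, prob=0.004096
DUDDUU: M=83.7200, payoff=2.9427, prob=0.004096
UUDDUU: M=137.5400, payoff=37.8194, prob=0.016384
DDUDUU: M=72.8000, payoff=2.9427, prob=0.004096
UDUDUU: M=119.6000, payoff=37.8194, prob=0.016384
DUUDUU: M=96.2780, payoff=37.8194, prob=0.016384
UUUDUU: M=158.1710, payoff=95.1168, prob=0.065536
DDDUUU: M=72.8000, payoff=2.9427, prob=0.004096
UDDUUU: M=119.6000, payoff=37.8194, prob=0.016384
DUDUUU: M=89.1294, payoff=37.8194, prob=0.016384
UUDUUU: M=146.4268, payoff=95.1168, prob=0.065536
DDUUUU: M=89.1294, payoff=37.8194, prob=0.016384
UDUUUU: M=146.4268, payoff=95.1168, prob=0.065536
DUUUUU: M=146.4268, payoff=95.1168, prob=0.065536
UUUUUU: M=240.5583, payoff=0.0000, prob=0.262144
Price = Σ prob·payoff / R^6 = 40.703422 / 1.418519 = 28.6943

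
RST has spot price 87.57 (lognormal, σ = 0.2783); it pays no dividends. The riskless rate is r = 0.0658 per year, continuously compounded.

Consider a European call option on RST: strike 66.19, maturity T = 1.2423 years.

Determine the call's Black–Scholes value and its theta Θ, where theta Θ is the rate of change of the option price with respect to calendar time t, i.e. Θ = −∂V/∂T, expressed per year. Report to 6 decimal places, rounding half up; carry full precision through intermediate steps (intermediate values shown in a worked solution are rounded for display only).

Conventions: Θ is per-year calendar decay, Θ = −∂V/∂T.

price = 27.927819
Θ = -5.209784

σ√T = 0.2783·√1.2423 = 0.310189
d₁ = (ln(S/K) + (r+σ²/2)T) / (σ√T) = (ln(87.57/66.19) + (0.0658+0.2783²/2)·1.2423) / 0.310189 = (0.279909 + 0.129852) / 0.310189 = 1.321004
d₂ = d₁ − σ√T = 1.321004 − 0.310189 = 1.010815
e^{−rT} = 0.921508
N(d₁) = 0.906750,  N(d₂) = 0.843948
Call price V = S·N(d₁) − K·e^{−rT}·N(d₂) = 79.404100 − 51.476281 = 27.927819
φ(d₁) = (1/√(2π))·e^{−d₁²/2} = 0.166716
Θ = −S·φ(d₁)·σ/(2√T) − r·K·e^{−rT}·N(d₂) = −1.822645 − 3.387139 = -5.209784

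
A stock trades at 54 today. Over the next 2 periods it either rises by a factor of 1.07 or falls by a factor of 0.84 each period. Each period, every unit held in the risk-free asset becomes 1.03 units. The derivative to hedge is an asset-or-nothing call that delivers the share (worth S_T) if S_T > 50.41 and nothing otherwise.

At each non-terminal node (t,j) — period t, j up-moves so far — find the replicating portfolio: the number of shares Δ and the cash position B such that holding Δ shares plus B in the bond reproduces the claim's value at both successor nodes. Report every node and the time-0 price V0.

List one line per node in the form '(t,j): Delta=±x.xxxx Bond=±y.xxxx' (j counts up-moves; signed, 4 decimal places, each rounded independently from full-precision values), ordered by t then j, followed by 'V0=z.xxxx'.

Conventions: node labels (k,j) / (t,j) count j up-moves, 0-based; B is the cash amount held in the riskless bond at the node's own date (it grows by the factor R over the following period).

(0,0): Delta=3.9923 Bond=-175.8183
(1,0): Delta=0.0000 Bond=0.0000
(1,1): Delta=4.6522 Bond=-219.2177
V0=39.7684

No-arbitrage ⇒ martingale measure with p* = (R−d)/(u−d) = 0.8261.
Expiry values: V(2,0)=0.0000, V(2,1)=0.0000, V(2,2)=61.8246
  t=1,j=0: stock 45.3600 → up 48.5352 (V=0.0000), down 38.1024 (V=0.0000). Price 0.0000; hedge Δ=0.0000, bond B=0.0000.
  t=1,j=1: stock 57.7800 → up 61.8246 (V=61.8246), down 48.5352 (V=0.0000). Price 49.5849; hedge Δ=4.6522, bond B=-219.2177.
  t=0,j=0: stock 54.0000 → up 57.7800 (V=49.5849), down 45.3600 (V=0.0000). Price 39.7684; hedge Δ=3.9923, bond B=-175.8183.
Check: Δ(0,0)·S0 + B(0,0) = 39.7684 = V0.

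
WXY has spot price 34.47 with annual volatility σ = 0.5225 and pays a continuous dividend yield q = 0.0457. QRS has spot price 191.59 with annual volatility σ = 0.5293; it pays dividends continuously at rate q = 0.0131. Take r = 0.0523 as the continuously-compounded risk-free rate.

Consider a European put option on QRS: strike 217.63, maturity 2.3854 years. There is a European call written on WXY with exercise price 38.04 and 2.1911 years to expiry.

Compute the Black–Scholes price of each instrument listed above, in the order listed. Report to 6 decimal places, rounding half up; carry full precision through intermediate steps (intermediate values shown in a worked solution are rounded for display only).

price(QRS put K=217.63) = 63.186228
price(WXY call K=38.04) = 8.486707

[QRS put K=217.63]
σ√T = 0.5293·√2.3854 = 0.817490
d₁ = (ln(S/K) + (r−q+σ²/2)T) / (σ√T) = (ln(191.59/217.63) + (0.0523−0.0131+0.5293²/2)·2.3854) / 0.817490 = (-0.127439 + 0.427653) / 0.817490 = 0.367239
d₂ = d₁ − σ√T = 0.367239 − 0.817490 = -0.450251
e^{−rT} = 0.882712
e^{−qT} = 0.969234
N(−d₁) = 0.356720,  N(−d₂) = 0.673735
price = K·e^{−rT}·N(−d₂) − S·e^{−qT}·N(−d₁) = 129.427663 − 66.241435 = 63.186228
[WXY call K=38.04]
σ√T = 0.5225·√2.1911 = 0.773424
d₁ = (ln(S/K) + (r−q+σ²/2)T) / (σ√T) = (ln(34.47/38.04) + (0.0523−0.0457+0.5225²/2)·2.1911) / 0.773424 = (-0.098549 + 0.313553) / 0.773424 = 0.277990
d₂ = d₁ − σ√T = 0.277990 − 0.773424 = -0.495433
e^{−rT} = 0.891728
e^{−qT} = 0.904717
N(d₁) = 0.609490,  N(d₂) = 0.310147
price = S·e^{−qT}·N(d₁) − K·e^{−rT}·N(d₂) = 19.007310 − 10.520603 = 8.486707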